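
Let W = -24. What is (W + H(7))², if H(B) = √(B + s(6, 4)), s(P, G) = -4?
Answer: (24 - √3)² ≈ 495.86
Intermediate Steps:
H(B) = √(-4 + B) (H(B) = √(B - 4) = √(-4 + B))
(W + H(7))² = (-24 + √(-4 + 7))² = (-24 + √3)²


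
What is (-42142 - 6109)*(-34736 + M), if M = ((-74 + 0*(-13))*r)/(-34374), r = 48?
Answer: 9602043185952/5729 ≈ 1.6760e+9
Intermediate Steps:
M = 592/5729 (M = ((-74 + 0*(-13))*48)/(-34374) = ((-74 + 0)*48)*(-1/34374) = -74*48*(-1/34374) = -3552*(-1/34374) = 592/5729 ≈ 0.10333)
(-42142 - 6109)*(-34736 + M) = (-42142 - 6109)*(-34736 + 592/5729) = -48251*(-199001952/5729) = 9602043185952/5729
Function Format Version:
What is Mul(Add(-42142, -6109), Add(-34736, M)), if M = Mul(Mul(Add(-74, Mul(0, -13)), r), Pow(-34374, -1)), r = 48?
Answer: Rational(9602043185952, 5729) ≈ 1.6760e+9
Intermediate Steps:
M = Rational(592, 5729) (M = Mul(Mul(Add(-74, Mul(0, -13)), 48), Pow(-34374, -1)) = Mul(Mul(Add(-74, 0), 48), Rational(-1, 34374)) = Mul(Mul(-74, 48), Rational(-1, 34374)) = Mul(-3552, Rational(-1, 34374)) = Rational(592, 5729) ≈ 0.10333)
Mul(Add(-42142, -6109), Add(-34736, M)) = Mul(Add(-42142, -6109), Add(-34736, Rational(592, 5729))) = Mul(-48251, Rational(-199001952, 5729)) = Rational(9602043185952, 5729)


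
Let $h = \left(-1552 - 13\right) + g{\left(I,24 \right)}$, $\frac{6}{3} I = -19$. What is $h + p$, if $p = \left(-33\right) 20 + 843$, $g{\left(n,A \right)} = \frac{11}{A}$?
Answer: $- \frac{33157}{24} \approx -1381.5$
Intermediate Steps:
$I = - \frac{19}{2}$ ($I = \frac{1}{2} \left(-19\right) = - \frac{19}{2} \approx -9.5$)
$h = - \frac{37549}{24}$ ($h = \left(-1552 - 13\right) + \frac{11}{24} = -1565 + 11 \cdot \frac{1}{24} = -1565 + \frac{11}{24} = - \frac{37549}{24} \approx -1564.5$)
$p = 183$ ($p = -660 + 843 = 183$)
$h + p = - \frac{37549}{24} + 183 = - \frac{33157}{24}$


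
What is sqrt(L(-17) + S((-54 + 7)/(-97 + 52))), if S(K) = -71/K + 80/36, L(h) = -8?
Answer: I*sqrt(1466353)/141 ≈ 8.5882*I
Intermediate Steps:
S(K) = 20/9 - 71/K (S(K) = -71/K + 80*(1/36) = -71/K + 20/9 = 20/9 - 71/K)
sqrt(L(-17) + S((-54 + 7)/(-97 + 52))) = sqrt(-8 + (20/9 - 71*(-97 + 52)/(-54 + 7))) = sqrt(-8 + (20/9 - 71/((-47/(-45))))) = sqrt(-8 + (20/9 - 71/((-47*(-1/45))))) = sqrt(-8 + (20/9 - 71/47/45)) = sqrt(-8 + (20/9 - 71*45/47)) = sqrt(-8 + (20/9 - 3195/47)) = sqrt(-8 - 27815/423) = sqrt(-31199/423) = I*sqrt(1466353)/141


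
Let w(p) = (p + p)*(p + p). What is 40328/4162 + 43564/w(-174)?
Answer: 633149435/63004356 ≈ 10.049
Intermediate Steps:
w(p) = 4*p² (w(p) = (2*p)*(2*p) = 4*p²)
40328/4162 + 43564/w(-174) = 40328/4162 + 43564/((4*(-174)²)) = 40328*(1/4162) + 43564/((4*30276)) = 20164/2081 + 43564/121104 = 20164/2081 + 43564*(1/121104) = 20164/2081 + 10891/30276 = 633149435/63004356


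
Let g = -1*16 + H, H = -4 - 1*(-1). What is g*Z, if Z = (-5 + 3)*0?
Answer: 0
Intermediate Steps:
H = -3 (H = -4 + 1 = -3)
Z = 0 (Z = -2*0 = 0)
g = -19 (g = -1*16 - 3 = -16 - 3 = -19)
g*Z = -19*0 = 0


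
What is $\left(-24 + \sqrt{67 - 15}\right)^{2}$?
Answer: $628 - 96 \sqrt{13} \approx 281.87$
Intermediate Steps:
$\left(-24 + \sqrt{67 - 15}\right)^{2} = \left(-24 + \sqrt{52}\right)^{2} = \left(-24 + 2 \sqrt{13}\right)^{2}$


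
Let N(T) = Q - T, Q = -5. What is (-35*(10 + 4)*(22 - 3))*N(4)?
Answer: 83790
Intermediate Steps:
N(T) = -5 - T
(-35*(10 + 4)*(22 - 3))*N(4) = (-35*(10 + 4)*(22 - 3))*(-5 - 1*4) = (-490*19)*(-5 - 4) = -35*266*(-9) = -9310*(-9) = 83790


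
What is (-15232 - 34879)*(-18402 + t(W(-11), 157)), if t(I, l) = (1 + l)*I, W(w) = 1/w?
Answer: 10151486380/11 ≈ 9.2286e+8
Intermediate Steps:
t(I, l) = I*(1 + l)
(-15232 - 34879)*(-18402 + t(W(-11), 157)) = (-15232 - 34879)*(-18402 + (1 + 157)/(-11)) = -50111*(-18402 - 1/11*158) = -50111*(-18402 - 158/11) = -50111*(-202580/11) = 10151486380/11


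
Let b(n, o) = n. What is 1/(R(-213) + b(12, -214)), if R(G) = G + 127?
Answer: -1/74 ≈ -0.013514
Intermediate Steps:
R(G) = 127 + G
1/(R(-213) + b(12, -214)) = 1/((127 - 213) + 12) = 1/(-86 + 12) = 1/(-74) = -1/74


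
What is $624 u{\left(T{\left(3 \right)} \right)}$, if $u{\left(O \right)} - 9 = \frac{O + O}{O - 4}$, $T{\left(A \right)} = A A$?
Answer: $\frac{39312}{5} \approx 7862.4$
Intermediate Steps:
$T{\left(A \right)} = A^{2}$
$u{\left(O \right)} = 9 + \frac{2 O}{-4 + O}$ ($u{\left(O \right)} = 9 + \frac{O + O}{O - 4} = 9 + \frac{2 O}{-4 + O}$)
$624 u{\left(T{\left(3 \right)} \right)} = 624 \frac{-36 + 11 \cdot 3^{2}}{-4 + 3^{2}} = 624 \frac{-36 + 11 \cdot 9}{-4 + 9} = 624 \frac{-36 + 99}{5} = 624 \cdot \frac{1}{5} \cdot 63 = 624 \cdot \frac{63}{5} = \frac{39312}{5}$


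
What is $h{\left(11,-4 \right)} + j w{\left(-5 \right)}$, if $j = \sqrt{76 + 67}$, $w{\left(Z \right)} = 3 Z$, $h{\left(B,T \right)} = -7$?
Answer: $-7 - 15 \sqrt{143} \approx -186.37$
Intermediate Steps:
$j = \sqrt{143} \approx 11.958$
$h{\left(11,-4 \right)} + j w{\left(-5 \right)} = -7 + \sqrt{143} \cdot 3 \left(-5\right) = -7 + \sqrt{143} \left(-15\right) = -7 - 15 \sqrt{143}$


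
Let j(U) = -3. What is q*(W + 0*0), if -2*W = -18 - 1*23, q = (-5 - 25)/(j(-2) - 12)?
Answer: 41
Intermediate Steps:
q = 2 (q = (-5 - 25)/(-3 - 12) = -30/(-15) = -30*(-1/15) = 2)
W = 41/2 (W = -(-18 - 1*23)/2 = -(-18 - 23)/2 = -½*(-41) = 41/2 ≈ 20.500)
q*(W + 0*0) = 2*(41/2 + 0*0) = 2*(41/2 + 0) = 2*(41/2) = 41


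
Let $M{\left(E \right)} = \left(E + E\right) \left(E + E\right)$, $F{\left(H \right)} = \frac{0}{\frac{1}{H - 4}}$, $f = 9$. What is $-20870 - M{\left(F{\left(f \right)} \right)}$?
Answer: $-20870$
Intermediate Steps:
$F{\left(H \right)} = 0$ ($F{\left(H \right)} = \frac{0}{\frac{1}{-4 + H}} = 0 \left(-4 + H\right) = 0$)
$M{\left(E \right)} = 4 E^{2}$ ($M{\left(E \right)} = 2 E 2 E = 4 E^{2}$)
$-20870 - M{\left(F{\left(f \right)} \right)} = -20870 - 4 \cdot 0^{2} = -20870 - 4 \cdot 0 = -20870 - 0 = -20870 + 0 = -20870$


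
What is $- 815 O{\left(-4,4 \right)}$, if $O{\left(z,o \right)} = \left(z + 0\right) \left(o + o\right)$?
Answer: $26080$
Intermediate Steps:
$O{\left(z,o \right)} = 2 o z$ ($O{\left(z,o \right)} = z 2 o = 2 o z$)
$- 815 O{\left(-4,4 \right)} = - 815 \cdot 2 \cdot 4 \left(-4\right) = \left(-815\right) \left(-32\right) = 26080$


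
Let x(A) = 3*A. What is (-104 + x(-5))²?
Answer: 14161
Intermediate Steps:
(-104 + x(-5))² = (-104 + 3*(-5))² = (-104 - 15)² = (-119)² = 14161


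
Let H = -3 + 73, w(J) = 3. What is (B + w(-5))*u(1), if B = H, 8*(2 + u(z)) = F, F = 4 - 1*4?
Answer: -146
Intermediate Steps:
F = 0 (F = 4 - 4 = 0)
u(z) = -2 (u(z) = -2 + (⅛)*0 = -2 + 0 = -2)
H = 70
B = 70
(B + w(-5))*u(1) = (70 + 3)*(-2) = 73*(-2) = -146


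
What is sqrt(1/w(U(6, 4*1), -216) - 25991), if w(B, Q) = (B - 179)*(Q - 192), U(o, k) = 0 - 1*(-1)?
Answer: I*sqrt(8567681968437)/18156 ≈ 161.22*I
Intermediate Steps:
U(o, k) = 1 (U(o, k) = 0 + 1 = 1)
w(B, Q) = (-192 + Q)*(-179 + B) (w(B, Q) = (-179 + B)*(-192 + Q) = (-192 + Q)*(-179 + B))
sqrt(1/w(U(6, 4*1), -216) - 25991) = sqrt(1/(34368 - 192*1 - 179*(-216) + 1*(-216)) - 25991) = sqrt(1/(34368 - 192 + 38664 - 216) - 25991) = sqrt(1/72624 - 25991) = sqrt(-1887570383/72624) = I*sqrt(8567681968437)/18156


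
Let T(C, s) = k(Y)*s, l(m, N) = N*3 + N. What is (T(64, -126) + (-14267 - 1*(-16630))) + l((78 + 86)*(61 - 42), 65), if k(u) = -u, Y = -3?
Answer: 2245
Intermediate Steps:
l(m, N) = 4*N (l(m, N) = 3*N + N = 4*N)
T(C, s) = 3*s (T(C, s) = (-1*(-3))*s = 3*s)
(T(64, -126) + (-14267 - 1*(-16630))) + l((78 + 86)*(61 - 42), 65) = (3*(-126) + (-14267 - 1*(-16630))) + 4*65 = (-378 + (-14267 + 16630)) + 260 = (-378 + 2363) + 260 = 1985 + 260 = 2245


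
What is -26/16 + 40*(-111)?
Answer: -35533/8 ≈ -4441.6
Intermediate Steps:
-26/16 + 40*(-111) = -26*1/16 - 4440 = -13/8 - 4440 = -35533/8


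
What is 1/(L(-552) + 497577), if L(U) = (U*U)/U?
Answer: 1/497025 ≈ 2.0120e-6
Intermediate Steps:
L(U) = U (L(U) = U²/U = U)
1/(L(-552) + 497577) = 1/(-552 + 497577) = 1/497025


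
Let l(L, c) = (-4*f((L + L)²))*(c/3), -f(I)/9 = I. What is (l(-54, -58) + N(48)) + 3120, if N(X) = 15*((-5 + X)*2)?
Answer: -8113734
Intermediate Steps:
f(I) = -9*I
l(L, c) = 48*c*L² (l(L, c) = (-(-36)*(L + L)²)*(c/3) = (-(-36)*(2*L)²)*(c*(⅓)) = (-(-36)*4*L²)*(c/3) = (-(-144)*L²)*(c/3) = (144*L²)*(c/3) = 48*c*L²)
N(X) = -150 + 30*X (N(X) = 15*(-10 + 2*X) = -150 + 30*X)
(l(-54, -58) + N(48)) + 3120 = (48*(-58)*(-54)² + (-150 + 30*48)) + 3120 = (48*(-58)*2916 + (-150 + 1440)) + 3120 = (-8118144 + 1290) + 3120 = -8116854 + 3120 = -8113734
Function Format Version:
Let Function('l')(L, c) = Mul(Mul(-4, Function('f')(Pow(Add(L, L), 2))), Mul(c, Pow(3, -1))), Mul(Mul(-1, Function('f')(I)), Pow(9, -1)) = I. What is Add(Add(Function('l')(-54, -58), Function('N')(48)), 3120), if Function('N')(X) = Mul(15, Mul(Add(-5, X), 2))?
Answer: -8113734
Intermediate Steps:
Function('f')(I) = Mul(-9, I)
Function('l')(L, c) = Mul(48, c, Pow(L, 2)) (Function('l')(L, c) = Mul(Mul(-4, Mul(-9, Pow(Add(L, L), 2))), Mul(c, Pow(3, -1))) = Mul(Mul(-4, Mul(-9, Pow(Mul(2, L), 2))), Mul(c, Rational(1, 3))) = Mul(Mul(-4, Mul(-9, Mul(4, Pow(L, 2)))), Mul(Rational(1, 3), c)) = Mul(Mul(-4, Mul(-36, Pow(L, 2))), Mul(Rational(1, 3), c)) = Mul(Mul(144, Pow(L, 2)), Mul(Rational(1, 3), c)) = Mul(48, c, Pow(L, 2)))
Function('N')(X) = Add(-150, Mul(30, X)) (Function('N')(X) = Mul(15, Add(-10, Mul(2, X))) = Add(-150, Mul(30, X)))
Add(Add(Function('l')(-54, -58), Function('N')(48)), 3120) = Add(Add(Mul(48, -58, Pow(-54, 2)), Add(-150, Mul(30, 48))), 3120) = Add(Add(Mul(48, -58, 2916), Add(-150, 1440)), 3120) = Add(Add(-8118144, 1290), 3120) = Add(-8116854, 3120) = -8113734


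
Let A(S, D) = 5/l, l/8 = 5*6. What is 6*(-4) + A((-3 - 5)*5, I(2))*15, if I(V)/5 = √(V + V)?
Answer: -379/16 ≈ -23.688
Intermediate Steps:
l = 240 (l = 8*(5*6) = 8*30 = 240)
I(V) = 5*√2*√V (I(V) = 5*√(V + V) = 5*√(2*V) = 5*(√2*√V) = 5*√2*√V)
A(S, D) = 1/48 (A(S, D) = 5/240 = 5*(1/240) = 1/48)
6*(-4) + A((-3 - 5)*5, I(2))*15 = 6*(-4) + (1/48)*15 = -24 + 5/16 = -379/16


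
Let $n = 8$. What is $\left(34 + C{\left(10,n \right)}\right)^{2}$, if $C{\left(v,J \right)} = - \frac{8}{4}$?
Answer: $1024$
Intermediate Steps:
$C{\left(v,J \right)} = -2$ ($C{\left(v,J \right)} = \left(-8\right) \frac{1}{4} = -2$)
$\left(34 + C{\left(10,n \right)}\right)^{2} = \left(34 - 2\right)^{2} = 32^{2} = 1024$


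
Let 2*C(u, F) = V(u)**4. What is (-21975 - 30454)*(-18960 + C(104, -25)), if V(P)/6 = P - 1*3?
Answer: -3535346237036952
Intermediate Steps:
V(P) = -18 + 6*P (V(P) = 6*(P - 1*3) = 6*(P - 3) = 6*(-3 + P) = -18 + 6*P)
C(u, F) = (-18 + 6*u)**4/2
(-21975 - 30454)*(-18960 + C(104, -25)) = (-21975 - 30454)*(-18960 + 648*(-3 + 104)**4) = -52429*(-18960 + 648*101**4) = -52429*(-18960 + 648*104060401) = -52429*(-18960 + 67431139848) = -52429*67431120888 = -3535346237036952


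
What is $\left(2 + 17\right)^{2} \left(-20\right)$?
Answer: $-7220$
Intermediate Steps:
$\left(2 + 17\right)^{2} \left(-20\right) = 19^{2} \left(-20\right) = 361 \left(-20\right) = -7220$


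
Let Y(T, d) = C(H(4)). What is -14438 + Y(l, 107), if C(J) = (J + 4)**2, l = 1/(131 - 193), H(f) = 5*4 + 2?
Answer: -13762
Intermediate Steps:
H(f) = 22 (H(f) = 20 + 2 = 22)
l = -1/62 (l = 1/(-62) = -1/62 ≈ -0.016129)
C(J) = (4 + J)**2
Y(T, d) = 676 (Y(T, d) = (4 + 22)**2 = 26**2 = 676)
-14438 + Y(l, 107) = -14438 + 676 = -13762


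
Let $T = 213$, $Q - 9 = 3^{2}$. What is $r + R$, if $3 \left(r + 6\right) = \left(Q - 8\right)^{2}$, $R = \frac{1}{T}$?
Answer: $\frac{1941}{71} \approx 27.338$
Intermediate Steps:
$Q = 18$ ($Q = 9 + 3^{2} = 9 + 9 = 18$)
$R = \frac{1}{213} \approx 0.0046948$
$r = \frac{82}{3}$ ($r = -6 + \frac{\left(18 - 8\right)^{2}}{3} = -6 + \frac{10^{2}}{3} = -6 + \frac{1}{3} \cdot 100 = -6 + \frac{100}{3} = \frac{82}{3} \approx 27.333$)
$r + R = \frac{82}{3} + \frac{1}{213} = \frac{1941}{71}$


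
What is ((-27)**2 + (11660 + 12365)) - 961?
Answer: 23793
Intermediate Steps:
((-27)**2 + (11660 + 12365)) - 961 = (729 + 24025) - 961 = 24754 - 961 = 23793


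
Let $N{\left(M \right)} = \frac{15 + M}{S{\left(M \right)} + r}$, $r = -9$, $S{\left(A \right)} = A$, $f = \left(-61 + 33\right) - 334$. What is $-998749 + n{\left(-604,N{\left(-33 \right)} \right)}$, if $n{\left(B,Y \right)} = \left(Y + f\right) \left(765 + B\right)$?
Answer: $-1056962$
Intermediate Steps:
$f = -362$ ($f = -28 - 334 = -362$)
$N{\left(M \right)} = \frac{15 + M}{-9 + M}$ ($N{\left(M \right)} = \frac{15 + M}{M - 9} = \frac{15 + M}{-9 + M}$)
$n{\left(B,Y \right)} = \left(-362 + Y\right) \left(765 + B\right)$ ($n{\left(B,Y \right)} = \left(Y - 362\right) \left(765 + B\right) = \left(-362 + Y\right) \left(765 + B\right)$)
$-998749 + n{\left(-604,N{\left(-33 \right)} \right)} = -998749 - \left(58282 - \frac{161 \left(15 - 33\right)}{-9 - 33}\right) = -998749 + \left(-276930 + 218648 + 765 \frac{1}{-42} \left(-18\right) - 604 \frac{1}{-42} \left(-18\right)\right) = -998749 + \left(-276930 + 218648 + 765 \left(\left(- \frac{1}{42}\right) \left(-18\right)\right) - 604 \left(\left(- \frac{1}{42}\right) \left(-18\right)\right)\right) = -998749 + \left(-276930 + 218648 + 765 \cdot \frac{3}{7} - \frac{1812}{7}\right) = -998749 + \left(-276930 + 218648 + \frac{2295}{7} - \frac{1812}{7}\right) = -998749 - 58213 = -1056962$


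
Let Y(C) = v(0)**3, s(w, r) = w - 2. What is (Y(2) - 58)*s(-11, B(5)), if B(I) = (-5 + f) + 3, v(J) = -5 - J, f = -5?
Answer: 2379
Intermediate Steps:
B(I) = -7 (B(I) = (-5 - 5) + 3 = -10 + 3 = -7)
s(w, r) = -2 + w
Y(C) = -125 (Y(C) = (-5 - 1*0)**3 = (-5 + 0)**3 = (-5)**3 = -125)
(Y(2) - 58)*s(-11, B(5)) = (-125 - 58)*(-2 - 11) = -183*(-13) = 2379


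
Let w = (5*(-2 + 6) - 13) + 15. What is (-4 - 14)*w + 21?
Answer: -375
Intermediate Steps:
w = 22 (w = (5*4 - 13) + 15 = (20 - 13) + 15 = 7 + 15 = 22)
(-4 - 14)*w + 21 = (-4 - 14)*22 + 21 = -18*22 + 21 = -396 + 21 = -375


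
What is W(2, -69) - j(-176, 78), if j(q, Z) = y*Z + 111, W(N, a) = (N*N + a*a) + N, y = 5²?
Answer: 2706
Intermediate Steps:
y = 25
W(N, a) = N + N² + a² (W(N, a) = (N² + a²) + N = N + N² + a²)
j(q, Z) = 111 + 25*Z (j(q, Z) = 25*Z + 111 = 111 + 25*Z)
W(2, -69) - j(-176, 78) = (2 + 2² + (-69)²) - (111 + 25*78) = (2 + 4 + 4761) - (111 + 1950) = 4767 - 1*2061 = 4767 - 2061 = 2706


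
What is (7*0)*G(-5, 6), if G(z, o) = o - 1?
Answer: 0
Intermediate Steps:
G(z, o) = -1 + o (G(z, o) = o - 1*1 = o - 1 = -1 + o)
(7*0)*G(-5, 6) = (7*0)*(-1 + 6) = 0*5 = 0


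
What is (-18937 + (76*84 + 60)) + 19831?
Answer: 7338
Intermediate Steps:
(-18937 + (76*84 + 60)) + 19831 = (-18937 + (6384 + 60)) + 19831 = (-18937 + 6444) + 19831 = -12493 + 19831 = 7338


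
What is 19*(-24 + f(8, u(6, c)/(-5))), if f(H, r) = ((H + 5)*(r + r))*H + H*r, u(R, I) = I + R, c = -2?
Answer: -18696/5 ≈ -3739.2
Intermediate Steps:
f(H, r) = H*r + 2*H*r*(5 + H) (f(H, r) = ((5 + H)*(2*r))*H + H*r = (2*r*(5 + H))*H + H*r = 2*H*r*(5 + H) + H*r = H*r + 2*H*r*(5 + H))
19*(-24 + f(8, u(6, c)/(-5))) = 19*(-24 + 8*((-2 + 6)/(-5))*(11 + 2*8)) = 19*(-24 + 8*(4*(-⅕))*(11 + 16)) = 19*(-24 + 8*(-⅘)*27) = 19*(-24 - 864/5) = 19*(-984/5) = -18696/5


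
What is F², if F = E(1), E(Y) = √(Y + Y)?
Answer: 2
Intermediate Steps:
E(Y) = √2*√Y (E(Y) = √(2*Y) = √2*√Y)
F = √2 (F = √2*√1 = √2*1 = √2 ≈ 1.4142)
F² = (√2)² = 2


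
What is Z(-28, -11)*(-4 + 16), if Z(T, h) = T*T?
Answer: 9408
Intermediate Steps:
Z(T, h) = T²
Z(-28, -11)*(-4 + 16) = (-28)²*(-4 + 16) = 784*12 = 9408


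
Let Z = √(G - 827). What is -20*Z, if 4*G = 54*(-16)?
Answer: -20*I*√1043 ≈ -645.91*I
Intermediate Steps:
G = -216 (G = (54*(-16))/4 = (¼)*(-864) = -216)
Z = I*√1043 (Z = √(-216 - 827) = √(-1043) = I*√1043 ≈ 32.296*I)
-20*Z = -20*I*√1043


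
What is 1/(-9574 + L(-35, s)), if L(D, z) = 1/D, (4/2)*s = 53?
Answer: -35/335091 ≈ -0.00010445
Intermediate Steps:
s = 53/2 (s = (½)*53 = 53/2 ≈ 26.500)
1/(-9574 + L(-35, s)) = 1/(-9574 + 1/(-35)) = 1/(-9574 - 1/35) = 1/(-335091/35) = -35/335091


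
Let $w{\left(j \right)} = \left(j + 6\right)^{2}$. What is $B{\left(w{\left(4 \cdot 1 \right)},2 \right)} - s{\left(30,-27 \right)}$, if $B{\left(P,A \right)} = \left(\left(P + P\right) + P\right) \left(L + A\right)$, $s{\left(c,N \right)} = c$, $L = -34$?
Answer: $-9630$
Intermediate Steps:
$w{\left(j \right)} = \left(6 + j\right)^{2}$
$B{\left(P,A \right)} = 3 P \left(-34 + A\right)$ ($B{\left(P,A \right)} = \left(\left(P + P\right) + P\right) \left(-34 + A\right) = \left(2 P + P\right) \left(-34 + A\right) = 3 P \left(-34 + A\right)$)
$B{\left(w{\left(4 \cdot 1 \right)},2 \right)} - s{\left(30,-27 \right)} = 3 \left(6 + 4 \cdot 1\right)^{2} \left(-34 + 2\right) - 30 = 3 \left(6 + 4\right)^{2} \left(-32\right) - 30 = 3 \cdot 10^{2} \left(-32\right) - 30 = 3 \cdot 100 \left(-32\right) - 30 = -9600 - 30 = -9630$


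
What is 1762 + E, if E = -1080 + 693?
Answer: 1375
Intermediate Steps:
E = -387
1762 + E = 1762 - 387 = 1375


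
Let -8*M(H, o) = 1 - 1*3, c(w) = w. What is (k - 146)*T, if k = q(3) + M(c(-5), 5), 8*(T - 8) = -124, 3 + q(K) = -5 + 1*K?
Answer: 9045/8 ≈ 1130.6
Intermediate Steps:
M(H, o) = 1/4 (M(H, o) = -(1 - 1*3)/8 = -(1 - 3)/8 = -1/8*(-2) = 1/4)
q(K) = -8 + K (q(K) = -3 + (-5 + 1*K) = -3 + (-5 + K) = -8 + K)
T = -15/2 (T = 8 + (1/8)*(-124) = 8 - 31/2 = -15/2 ≈ -7.5000)
k = -19/4 (k = (-8 + 3) + 1/4 = -5 + 1/4 = -19/4 ≈ -4.7500)
(k - 146)*T = (-19/4 - 146)*(-15/2) = -603/4*(-15/2) = 9045/8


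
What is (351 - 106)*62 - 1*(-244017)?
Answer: 259207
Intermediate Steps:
(351 - 106)*62 - 1*(-244017) = 245*62 + 244017 = 15190 + 244017 = 259207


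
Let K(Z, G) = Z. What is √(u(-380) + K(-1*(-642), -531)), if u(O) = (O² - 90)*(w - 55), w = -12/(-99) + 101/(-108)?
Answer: I*√315744015642/198 ≈ 2837.9*I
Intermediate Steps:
w = -967/1188 (w = -12*(-1/99) + 101*(-1/108) = 4/33 - 101/108 = -967/1188 ≈ -0.81397)
u(O) = 331535/66 - 66307*O²/1188 (u(O) = (O² - 90)*(-967/1188 - 55) = (-90 + O²)*(-66307/1188) = 331535/66 - 66307*O²/1188)
√(u(-380) + K(-1*(-642), -531)) = √((331535/66 - 66307/1188*(-380)²) - 1*(-642)) = √((331535/66 - 66307/1188*144400) + 642) = √((331535/66 - 2393682700/297) + 642) = √(-4784381585/594 + 642) = √(-4784000237/594) = I*√315744015642/198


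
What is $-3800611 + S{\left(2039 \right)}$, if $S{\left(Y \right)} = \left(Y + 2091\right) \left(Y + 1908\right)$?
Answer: $12500499$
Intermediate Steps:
$S{\left(Y \right)} = \left(1908 + Y\right) \left(2091 + Y\right)$ ($S{\left(Y \right)} = \left(2091 + Y\right) \left(1908 + Y\right) = \left(1908 + Y\right) \left(2091 + Y\right)$)
$-3800611 + S{\left(2039 \right)} = -3800611 + \left(3989628 + 2039^{2} + 3999 \cdot 2039\right) = -3800611 + \left(3989628 + 4157521 + 8153961\right) = -3800611 + 16301110 = 12500499$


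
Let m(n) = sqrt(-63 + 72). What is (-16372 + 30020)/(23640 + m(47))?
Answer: 13648/23643 ≈ 0.57725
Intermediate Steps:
m(n) = 3 (m(n) = sqrt(9) = 3)
(-16372 + 30020)/(23640 + m(47)) = (-16372 + 30020)/(23640 + 3) = 13648/23643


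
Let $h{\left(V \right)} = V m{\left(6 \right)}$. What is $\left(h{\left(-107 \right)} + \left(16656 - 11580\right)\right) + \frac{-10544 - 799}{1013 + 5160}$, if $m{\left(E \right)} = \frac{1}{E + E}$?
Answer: $\frac{375213149}{74076} \approx 5065.2$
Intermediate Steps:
$m{\left(E \right)} = \frac{1}{2 E}$
$h{\left(V \right)} = \frac{V}{12}$ ($h{\left(V \right)} = V \frac{1}{2 \cdot 6} = V \frac{1}{2} \cdot \frac{1}{6} = V \frac{1}{12} = \frac{V}{12}$)
$\left(h{\left(-107 \right)} + \left(16656 - 11580\right)\right) + \frac{-10544 - 799}{1013 + 5160} = \left(\frac{1}{12} \left(-107\right) + \left(16656 - 11580\right)\right) + \frac{-10544 - 799}{1013 + 5160} = \left(- \frac{107}{12} + \left(16656 - 11580\right)\right) - \frac{11343}{6173} = \left(- \frac{107}{12} + 5076\right) - \frac{11343}{6173} = \frac{60805}{12} - \frac{11343}{6173} = \frac{375213149}{74076}$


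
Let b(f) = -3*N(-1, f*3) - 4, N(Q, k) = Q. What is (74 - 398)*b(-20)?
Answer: 324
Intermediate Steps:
b(f) = -1 (b(f) = -3*(-1) - 4 = 3 - 4 = -1)
(74 - 398)*b(-20) = (74 - 398)*(-1) = -324*(-1) = 324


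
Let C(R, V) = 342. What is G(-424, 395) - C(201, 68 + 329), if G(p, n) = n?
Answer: 53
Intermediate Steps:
G(-424, 395) - C(201, 68 + 329) = 395 - 1*342 = 395 - 342 = 53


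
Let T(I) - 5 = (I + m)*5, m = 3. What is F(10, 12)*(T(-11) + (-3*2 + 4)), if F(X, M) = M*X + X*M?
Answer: -8880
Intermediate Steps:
F(X, M) = 2*M*X (F(X, M) = M*X + M*X = 2*M*X)
T(I) = 20 + 5*I (T(I) = 5 + (I + 3)*5 = 5 + (3 + I)*5 = 5 + (15 + 5*I) = 20 + 5*I)
F(10, 12)*(T(-11) + (-3*2 + 4)) = (2*12*10)*((20 + 5*(-11)) + (-3*2 + 4)) = 240*((20 - 55) + (-6 + 4)) = 240*(-35 - 2) = 240*(-37) = -8880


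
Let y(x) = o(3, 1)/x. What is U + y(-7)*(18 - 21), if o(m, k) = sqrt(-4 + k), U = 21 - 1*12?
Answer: 9 + 3*I*sqrt(3)/7 ≈ 9.0 + 0.74231*I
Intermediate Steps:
U = 9 (U = 21 - 12 = 9)
y(x) = I*sqrt(3)/x (y(x) = sqrt(-4 + 1)/x = sqrt(-3)/x = (I*sqrt(3))/x = I*sqrt(3)/x)
U + y(-7)*(18 - 21) = 9 + (I*sqrt(3)/(-7))*(18 - 21) = 9 + (I*sqrt(3)*(-1/7))*(-3) = 9 - I*sqrt(3)/7*(-3) = 9 + 3*I*sqrt(3)/7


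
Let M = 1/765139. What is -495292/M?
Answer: -378967225588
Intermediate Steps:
M = 1/765139 ≈ 1.3070e-6
-495292/M = -495292/1/765139 = -495292*765139 = -378967225588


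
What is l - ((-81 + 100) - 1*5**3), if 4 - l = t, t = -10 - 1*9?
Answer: 129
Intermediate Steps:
t = -19 (t = -10 - 9 = -19)
l = 23 (l = 4 - 1*(-19) = 4 + 19 = 23)
l - ((-81 + 100) - 1*5**3) = 23 - ((-81 + 100) - 1*5**3) = 23 - (19 - 1*125) = 23 - (19 - 125) = 23 - 1*(-106) = 23 + 106 = 129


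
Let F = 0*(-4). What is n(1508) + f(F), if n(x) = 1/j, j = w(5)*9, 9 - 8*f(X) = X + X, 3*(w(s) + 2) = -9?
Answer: 397/360 ≈ 1.1028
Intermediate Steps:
F = 0
w(s) = -5 (w(s) = -2 + (1/3)*(-9) = -2 - 3 = -5)
f(X) = 9/8 - X/4 (f(X) = 9/8 - (X + X)/8 = 9/8 - X/4)
j = -45 (j = -5*9 = -45)
n(x) = -1/45 (n(x) = 1/(-45) = -1/45)
n(1508) + f(F) = -1/45 + (9/8 - 1/4*0) = -1/45 + (9/8 + 0) = -1/45 + 9/8 = 397/360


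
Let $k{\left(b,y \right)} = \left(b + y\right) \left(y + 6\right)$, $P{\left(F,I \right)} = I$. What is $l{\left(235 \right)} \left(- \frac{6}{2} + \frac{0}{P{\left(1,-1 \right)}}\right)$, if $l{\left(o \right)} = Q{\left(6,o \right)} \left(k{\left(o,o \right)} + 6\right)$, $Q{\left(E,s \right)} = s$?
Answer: $-79859580$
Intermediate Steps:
$k{\left(b,y \right)} = \left(6 + y\right) \left(b + y\right)$ ($k{\left(b,y \right)} = \left(b + y\right) \left(6 + y\right) = \left(6 + y\right) \left(b + y\right)$)
$l{\left(o \right)} = o \left(6 + 2 o^{2} + 12 o\right)$ ($l{\left(o \right)} = o \left(\left(o^{2} + 6 o + 6 o + o o\right) + 6\right) = o \left(\left(o^{2} + 6 o + 6 o + o^{2}\right) + 6\right) = o \left(\left(2 o^{2} + 12 o\right) + 6\right) = o \left(6 + 2 o^{2} + 12 o\right)$)
$l{\left(235 \right)} \left(- \frac{6}{2} + \frac{0}{P{\left(1,-1 \right)}}\right) = 2 \cdot 235 \left(3 + 235^{2} + 6 \cdot 235\right) \left(- \frac{6}{2} + \frac{0}{-1}\right) = 2 \cdot 235 \left(3 + 55225 + 1410\right) \left(\left(-6\right) \frac{1}{2} + 0 \left(-1\right)\right) = 2 \cdot 235 \cdot 56638 \left(-3 + 0\right) = 26619860 \left(-3\right) = -79859580$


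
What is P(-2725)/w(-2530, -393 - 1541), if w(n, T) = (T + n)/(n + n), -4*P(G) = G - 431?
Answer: 332695/372 ≈ 894.34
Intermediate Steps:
P(G) = 431/4 - G/4 (P(G) = -(G - 431)/4 = -(-431 + G)/4 = 431/4 - G/4)
w(n, T) = (T + n)/(2*n) (w(n, T) = (T + n)/((2*n)) = (T + n)*(1/(2*n)) = (T + n)/(2*n))
P(-2725)/w(-2530, -393 - 1541) = (431/4 - ¼*(-2725))/(((½)*((-393 - 1541) - 2530)/(-2530))) = (431/4 + 2725/4)/(((½)*(-1/2530)*(-1934 - 2530))) = 789/(((½)*(-1/2530)*(-4464))) = 789/(1116/1265) = 789*(1265/1116) = 332695/372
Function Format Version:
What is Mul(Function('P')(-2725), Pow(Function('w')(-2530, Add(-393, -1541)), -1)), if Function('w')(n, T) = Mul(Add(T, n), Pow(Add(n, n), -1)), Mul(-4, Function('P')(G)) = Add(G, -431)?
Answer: Rational(332695, 372) ≈ 894.34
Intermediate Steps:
Function('P')(G) = Add(Rational(431, 4), Mul(Rational(-1, 4), G)) (Function('P')(G) = Mul(Rational(-1, 4), Add(G, -431)) = Mul(Rational(-1, 4), Add(-431, G)) = Add(Rational(431, 4), Mul(Rational(-1, 4), G)))
Function('w')(n, T) = Mul(Rational(1, 2), Pow(n, -1), Add(T, n)) (Function('w')(n, T) = Mul(Add(T, n), Pow(Mul(2, n), -1)) = Mul(Add(T, n), Mul(Rational(1, 2), Pow(n, -1))) = Mul(Rational(1, 2), Pow(n, -1), Add(T, n)))
Mul(Function('P')(-2725), Pow(Function('w')(-2530, Add(-393, -1541)), -1)) = Mul(Add(Rational(431, 4), Mul(Rational(-1, 4), -2725)), Pow(Mul(Rational(1, 2), Pow(-2530, -1), Add(Add(-393, -1541), -2530)), -1)) = Mul(Add(Rational(431, 4), Rational(2725, 4)), Pow(Mul(Rational(1, 2), Rational(-1, 2530), Add(-1934, -2530)), -1)) = Mul(789, Pow(Mul(Rational(1, 2), Rational(-1, 2530), -4464), -1)) = Mul(789, Pow(Rational(1116, 1265), -1)) = Mul(789, Rational(1265, 1116)) = Rational(332695, 372)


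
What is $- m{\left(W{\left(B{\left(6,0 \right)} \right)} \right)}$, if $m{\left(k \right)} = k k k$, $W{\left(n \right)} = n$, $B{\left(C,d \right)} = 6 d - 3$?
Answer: $27$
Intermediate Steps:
$B{\left(C,d \right)} = -3 + 6 d$
$m{\left(k \right)} = k^{3}$ ($m{\left(k \right)} = k^{2} k = k^{3}$)
$- m{\left(W{\left(B{\left(6,0 \right)} \right)} \right)} = - \left(-3 + 6 \cdot 0\right)^{3} = - \left(-3 + 0\right)^{3} = - \left(-3\right)^{3} = \left(-1\right) \left(-27\right) = 27$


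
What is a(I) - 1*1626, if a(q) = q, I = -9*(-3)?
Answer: -1599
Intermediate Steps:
I = 27
a(I) - 1*1626 = 27 - 1*1626 = 27 - 1626 = -1599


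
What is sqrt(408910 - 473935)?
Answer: 255*I ≈ 255.0*I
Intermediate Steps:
sqrt(408910 - 473935) = sqrt(-65025) = 255*I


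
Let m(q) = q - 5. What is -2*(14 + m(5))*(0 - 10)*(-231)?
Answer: -64680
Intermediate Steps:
m(q) = -5 + q
-2*(14 + m(5))*(0 - 10)*(-231) = -2*(14 + (-5 + 5))*(0 - 10)*(-231) = -2*(14 + 0)*(-10)*(-231) = -28*(-10)*(-231) = -2*(-140)*(-231) = 280*(-231) = -64680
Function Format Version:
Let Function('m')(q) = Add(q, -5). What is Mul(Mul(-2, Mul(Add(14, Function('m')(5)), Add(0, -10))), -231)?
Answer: -64680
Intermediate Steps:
Function('m')(q) = Add(-5, q)
Mul(Mul(-2, Mul(Add(14, Function('m')(5)), Add(0, -10))), -231) = Mul(Mul(-2, Mul(Add(14, Add(-5, 5)), Add(0, -10))), -231) = Mul(Mul(-2, Mul(Add(14, 0), -10)), -231) = Mul(Mul(-2, Mul(14, -10)), -231) = Mul(Mul(-2, -140), -231) = Mul(280, -231) = -64680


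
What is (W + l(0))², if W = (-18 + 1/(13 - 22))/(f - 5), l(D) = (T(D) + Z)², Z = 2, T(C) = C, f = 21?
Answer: 170569/20736 ≈ 8.2257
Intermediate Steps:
l(D) = (2 + D)² (l(D) = (D + 2)² = (2 + D)²)
W = -163/144 (W = (-18 + 1/(13 - 22))/(21 - 5) = (-18 + 1/(-9))/16 = (-18 - ⅑)*(1/16) = -163/9*1/16 = -163/144 ≈ -1.1319)
(W + l(0))² = (-163/144 + (2 + 0)²)² = (-163/144 + 2²)² = (-163/144 + 4)² = (413/144)² = 170569/20736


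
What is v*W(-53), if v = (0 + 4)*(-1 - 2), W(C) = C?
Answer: 636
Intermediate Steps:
v = -12 (v = 4*(-3) = -12)
v*W(-53) = -12*(-53) = 636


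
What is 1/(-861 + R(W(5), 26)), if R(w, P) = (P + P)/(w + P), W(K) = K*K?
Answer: -51/43859 ≈ -0.0011628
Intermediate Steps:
W(K) = K**2
R(w, P) = 2*P/(P + w) (R(w, P) = (2*P)/(P + w) = 2*P/(P + w))
1/(-861 + R(W(5), 26)) = 1/(-861 + 2*26/(26 + 5**2)) = 1/(-861 + 2*26/(26 + 25)) = 1/(-861 + 2*26/51) = 1/(-861 + 2*26*(1/51)) = 1/(-861 + 52/51) = 1/(-43859/51) = -51/43859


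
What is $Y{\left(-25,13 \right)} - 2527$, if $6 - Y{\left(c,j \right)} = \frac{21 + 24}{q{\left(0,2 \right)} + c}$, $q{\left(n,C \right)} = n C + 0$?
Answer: $- \frac{12596}{5} \approx -2519.2$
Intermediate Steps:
$q{\left(n,C \right)} = C n$ ($q{\left(n,C \right)} = C n + 0 = C n$)
$Y{\left(c,j \right)} = 6 - \frac{45}{c}$ ($Y{\left(c,j \right)} = 6 - \frac{21 + 24}{2 \cdot 0 + c} = 6 - \frac{45}{0 + c} = 6 - \frac{45}{c}$)
$Y{\left(-25,13 \right)} - 2527 = \left(6 - \frac{45}{-25}\right) - 2527 = \left(6 - - \frac{9}{5}\right) - 2527 = \left(6 + \frac{9}{5}\right) - 2527 = \frac{39}{5} - 2527 = - \frac{12596}{5}$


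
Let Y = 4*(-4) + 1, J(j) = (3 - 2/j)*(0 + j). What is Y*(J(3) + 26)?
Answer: -495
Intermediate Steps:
J(j) = j*(3 - 2/j) (J(j) = (3 - 2/j)*j = j*(3 - 2/j))
Y = -15 (Y = -16 + 1 = -15)
Y*(J(3) + 26) = -15*((-2 + 3*3) + 26) = -15*((-2 + 9) + 26) = -15*(7 + 26) = -15*33 = -495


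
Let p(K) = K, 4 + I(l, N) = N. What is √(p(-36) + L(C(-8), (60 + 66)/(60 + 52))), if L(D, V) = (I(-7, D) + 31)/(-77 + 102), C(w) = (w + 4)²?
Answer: I*√857/5 ≈ 5.8549*I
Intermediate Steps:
I(l, N) = -4 + N
C(w) = (4 + w)²
L(D, V) = 27/25 + D/25 (L(D, V) = ((-4 + D) + 31)/(-77 + 102) = (27 + D)/25 = (27 + D)*(1/25) = 27/25 + D/25)
√(p(-36) + L(C(-8), (60 + 66)/(60 + 52))) = √(-36 + (27/25 + (4 - 8)²/25)) = √(-36 + (27/25 + (1/25)*(-4)²)) = √(-36 + (27/25 + (1/25)*16)) = √(-36 + (27/25 + 16/25)) = √(-36 + 43/25) = √(-857/25) = I*√857/5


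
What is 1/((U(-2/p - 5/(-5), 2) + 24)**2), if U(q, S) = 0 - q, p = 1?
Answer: 1/625 ≈ 0.0016000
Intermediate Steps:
U(q, S) = -q
1/((U(-2/p - 5/(-5), 2) + 24)**2) = 1/((-(-2/1 - 5/(-5)) + 24)**2) = 1/((-(-2*1 - 5*(-1/5)) + 24)**2) = 1/((-(-2 + 1) + 24)**2) = 1/((-1*(-1) + 24)**2) = 1/((1 + 24)**2) = 1/(25**2) = 1/625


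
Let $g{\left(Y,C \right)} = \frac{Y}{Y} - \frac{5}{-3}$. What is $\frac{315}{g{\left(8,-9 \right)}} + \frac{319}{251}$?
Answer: $\frac{239747}{2008} \approx 119.4$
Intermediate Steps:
$g{\left(Y,C \right)} = \frac{8}{3}$ ($g{\left(Y,C \right)} = 1 - - \frac{5}{3} = 1 + \frac{5}{3} = \frac{8}{3}$)
$\frac{315}{g{\left(8,-9 \right)}} + \frac{319}{251} = \frac{315}{\frac{8}{3}} + \frac{319}{251} = 315 \cdot \frac{3}{8} + 319 \cdot \frac{1}{251} = \frac{945}{8} + \frac{319}{251} = \frac{239747}{2008}$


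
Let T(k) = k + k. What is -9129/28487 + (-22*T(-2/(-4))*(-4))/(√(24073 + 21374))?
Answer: -9129/28487 + 88*√45447/45447 ≈ 0.092329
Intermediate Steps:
T(k) = 2*k
-9129/28487 + (-22*T(-2/(-4))*(-4))/(√(24073 + 21374)) = -9129/28487 + (-44*(-2/(-4))*(-4))/(√(24073 + 21374)) = -9129*1/28487 + (-44*(-2*(-¼))*(-4))/(√45447) = -9129/28487 + (-44/2*(-4))*(√45447/45447) = -9129/28487 + (-22*1*(-4))*(√45447/45447) = -9129/28487 + (-22*(-4))*(√45447/45447) = -9129/28487 + 88*(√45447/45447) = -9129/28487 + 88*√45447/45447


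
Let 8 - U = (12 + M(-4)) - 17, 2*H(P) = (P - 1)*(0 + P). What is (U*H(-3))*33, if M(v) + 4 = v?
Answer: 4158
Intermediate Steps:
M(v) = -4 + v
H(P) = P*(-1 + P)/2 (H(P) = ((P - 1)*(0 + P))/2 = ((-1 + P)*P)/2 = (P*(-1 + P))/2 = P*(-1 + P)/2)
U = 21 (U = 8 - ((12 + (-4 - 4)) - 17) = 8 - ((12 - 8) - 17) = 8 - (4 - 17) = 8 - 1*(-13) = 8 + 13 = 21)
(U*H(-3))*33 = (21*((½)*(-3)*(-1 - 3)))*33 = (21*((½)*(-3)*(-4)))*33 = (21*6)*33 = 126*33 = 4158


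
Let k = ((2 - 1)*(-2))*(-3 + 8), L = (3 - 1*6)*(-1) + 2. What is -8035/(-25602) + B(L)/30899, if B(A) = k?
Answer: 248017445/791076198 ≈ 0.31352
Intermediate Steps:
L = 5 (L = (3 - 6)*(-1) + 2 = -3*(-1) + 2 = 3 + 2 = 5)
k = -10 (k = (1*(-2))*5 = -2*5 = -10)
B(A) = -10
-8035/(-25602) + B(L)/30899 = -8035/(-25602) - 10/30899 = -8035*(-1/25602) - 10*1/30899 = 8035/25602 - 10/30899 = 248017445/791076198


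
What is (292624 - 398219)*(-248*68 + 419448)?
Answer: -42510857480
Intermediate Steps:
(292624 - 398219)*(-248*68 + 419448) = -105595*(-16864 + 419448) = -105595*402584 = -42510857480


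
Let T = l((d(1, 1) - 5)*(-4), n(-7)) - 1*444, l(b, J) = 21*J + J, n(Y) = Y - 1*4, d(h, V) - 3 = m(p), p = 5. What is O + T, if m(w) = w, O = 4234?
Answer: 3548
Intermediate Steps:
d(h, V) = 8 (d(h, V) = 3 + 5 = 8)
n(Y) = -4 + Y (n(Y) = Y - 4 = -4 + Y)
l(b, J) = 22*J
T = -686 (T = 22*(-4 - 7) - 1*444 = 22*(-11) - 444 = -242 - 444 = -686)
O + T = 4234 - 686 = 3548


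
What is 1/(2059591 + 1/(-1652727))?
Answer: 1652727/3403941654656 ≈ 4.8553e-7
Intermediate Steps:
1/(2059591 + 1/(-1652727)) = 1/(2059591 - 1/1652727) = 1/(3403941654656/1652727) = 1652727/3403941654656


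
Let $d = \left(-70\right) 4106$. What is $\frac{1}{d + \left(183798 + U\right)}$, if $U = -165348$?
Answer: $- \frac{1}{268970} \approx -3.7179 \cdot 10^{-6}$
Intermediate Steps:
$d = -287420$
$\frac{1}{d + \left(183798 + U\right)} = \frac{1}{-287420 + \left(183798 - 165348\right)} = \frac{1}{-287420 + 18450} = \frac{1}{-268970} = - \frac{1}{268970}$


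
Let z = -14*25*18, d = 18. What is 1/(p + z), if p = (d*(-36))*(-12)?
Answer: 1/1476 ≈ 0.00067751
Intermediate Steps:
z = -6300 (z = -350*18 = -6300)
p = 7776 (p = (18*(-36))*(-12) = -648*(-12) = 7776)
1/(p + z) = 1/(7776 - 6300) = 1/1476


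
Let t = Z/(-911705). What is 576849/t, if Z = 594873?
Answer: -175305372515/198291 ≈ -8.8408e+5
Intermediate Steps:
t = -594873/911705 (t = 594873/(-911705) = 594873*(-1/911705) = -594873/911705 ≈ -0.65248)
576849/t = 576849/(-594873/911705) = 576849*(-911705/594873) = -175305372515/198291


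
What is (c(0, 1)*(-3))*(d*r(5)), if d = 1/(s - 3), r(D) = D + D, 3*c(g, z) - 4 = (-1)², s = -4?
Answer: 50/7 ≈ 7.1429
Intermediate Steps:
c(g, z) = 5/3 (c(g, z) = 4/3 + (⅓)*(-1)² = 4/3 + (⅓)*1 = 4/3 + ⅓ = 5/3)
r(D) = 2*D
d = -⅐ (d = 1/(-4 - 3) = 1/(-7) = -⅐ ≈ -0.14286)
(c(0, 1)*(-3))*(d*r(5)) = ((5/3)*(-3))*(-2*5/7) = -(-5)*10/7 = -5*(-10/7) = 50/7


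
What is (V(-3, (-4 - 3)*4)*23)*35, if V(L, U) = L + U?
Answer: -24955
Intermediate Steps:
(V(-3, (-4 - 3)*4)*23)*35 = ((-3 + (-4 - 3)*4)*23)*35 = ((-3 - 7*4)*23)*35 = ((-3 - 28)*23)*35 = -31*23*35 = -713*35 = -24955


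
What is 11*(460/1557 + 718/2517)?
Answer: 8344402/1306323 ≈ 6.3877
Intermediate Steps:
11*(460/1557 + 718/2517) = 11*(758582/1306323) = 8344402/1306323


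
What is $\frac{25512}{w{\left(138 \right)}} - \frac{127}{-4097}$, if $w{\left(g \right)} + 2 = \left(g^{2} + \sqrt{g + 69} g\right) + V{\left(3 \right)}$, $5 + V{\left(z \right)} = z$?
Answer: $\frac{508912779511}{367275044681} - \frac{2640492 \sqrt{23}}{89644873} \approx 1.2444$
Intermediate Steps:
$V{\left(z \right)} = -5 + z$
$w{\left(g \right)} = -4 + g^{2} + g \sqrt{69 + g}$ ($w{\left(g \right)} = -2 + \left(\left(g^{2} + \sqrt{g + 69} g\right) + \left(-5 + 3\right)\right) = -2 - \left(2 - g^{2} - \sqrt{69 + g} g\right) = -2 - \left(2 - g^{2} - g \sqrt{69 + g}\right) = -2 + \left(-2 + g^{2} + g \sqrt{69 + g}\right) = -4 + g^{2} + g \sqrt{69 + g}$)
$\frac{25512}{w{\left(138 \right)}} - \frac{127}{-4097} = \frac{25512}{-4 + 138^{2} + 138 \sqrt{69 + 138}} - \frac{127}{-4097} = \frac{25512}{-4 + 19044 + 138 \sqrt{207}} - - \frac{127}{4097} = \frac{25512}{-4 + 19044 + 138 \cdot 3 \sqrt{23}} + \frac{127}{4097} = \frac{25512}{-4 + 19044 + 414 \sqrt{23}} + \frac{127}{4097} = \frac{25512}{19040 + 414 \sqrt{23}} + \frac{127}{4097} = \frac{127}{4097} + \frac{25512}{19040 + 414 \sqrt{23}}$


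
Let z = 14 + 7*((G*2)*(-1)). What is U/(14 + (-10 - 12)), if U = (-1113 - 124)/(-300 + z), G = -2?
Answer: -1237/2064 ≈ -0.59932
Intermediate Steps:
z = 42 (z = 14 + 7*(-2*2*(-1)) = 14 + 7*(-4*(-1)) = 14 + 7*4 = 14 + 28 = 42)
U = 1237/258 (U = (-1113 - 124)/(-300 + 42) = -1237/(-258) = -1237*(-1/258) = 1237/258 ≈ 4.7946)
U/(14 + (-10 - 12)) = (1237/258)/(14 + (-10 - 12)) = (1237/258)/(14 - 22) = (1237/258)/(-8) = -⅛*1237/258 = -1237/2064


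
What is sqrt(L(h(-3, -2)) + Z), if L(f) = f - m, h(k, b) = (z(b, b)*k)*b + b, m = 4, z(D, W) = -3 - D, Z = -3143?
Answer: I*sqrt(3155) ≈ 56.169*I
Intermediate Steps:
h(k, b) = b + b*k*(-3 - b) (h(k, b) = ((-3 - b)*k)*b + b = (k*(-3 - b))*b + b = b*k*(-3 - b) + b = b + b*k*(-3 - b))
L(f) = -4 + f (L(f) = f - 1*4 = f - 4 = -4 + f)
sqrt(L(h(-3, -2)) + Z) = sqrt((-4 - 1*(-2)*(-1 - 3*(3 - 2))) - 3143) = sqrt((-4 - 1*(-2)*(-1 - 3*1)) - 3143) = sqrt((-4 - 1*(-2)*(-1 - 3)) - 3143) = sqrt((-4 - 1*(-2)*(-4)) - 3143) = sqrt((-4 - 8) - 3143) = sqrt(-12 - 3143) = sqrt(-3155) = I*sqrt(3155)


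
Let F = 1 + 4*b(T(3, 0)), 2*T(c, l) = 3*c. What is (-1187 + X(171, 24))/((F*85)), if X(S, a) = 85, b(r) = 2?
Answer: -1102/765 ≈ -1.4405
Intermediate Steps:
T(c, l) = 3*c/2 (T(c, l) = (3*c)/2 = 3*c/2)
F = 9 (F = 1 + 4*2 = 1 + 8 = 9)
(-1187 + X(171, 24))/((F*85)) = (-1187 + 85)/((9*85)) = -1102/765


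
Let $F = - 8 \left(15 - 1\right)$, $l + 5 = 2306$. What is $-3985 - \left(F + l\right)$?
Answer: $-6174$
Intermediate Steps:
$l = 2301$ ($l = -5 + 2306 = 2301$)
$F = -112$ ($F = \left(-8\right) 14 = -112$)
$-3985 - \left(F + l\right) = -3985 - \left(-112 + 2301\right) = -3985 - 2189 = -6174$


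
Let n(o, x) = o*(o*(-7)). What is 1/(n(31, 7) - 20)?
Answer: -1/6747 ≈ -0.00014821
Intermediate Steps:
n(o, x) = -7*o**2 (n(o, x) = o*(-7*o) = -7*o**2)
1/(n(31, 7) - 20) = 1/(-7*31**2 - 20) = 1/(-7*961 - 20) = 1/(-6727 - 20) = 1/(-6747) = -1/6747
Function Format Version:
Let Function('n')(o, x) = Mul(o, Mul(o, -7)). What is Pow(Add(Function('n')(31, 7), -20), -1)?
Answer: Rational(-1, 6747) ≈ -0.00014821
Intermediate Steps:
Function('n')(o, x) = Mul(-7, Pow(o, 2)) (Function('n')(o, x) = Mul(o, Mul(-7, o)) = Mul(-7, Pow(o, 2)))
Pow(Add(Function('n')(31, 7), -20), -1) = Pow(Add(Mul(-7, Pow(31, 2)), -20), -1) = Pow(Add(Mul(-7, 961), -20), -1) = Pow(Add(-6727, -20), -1) = Pow(-6747, -1) = Rational(-1, 6747)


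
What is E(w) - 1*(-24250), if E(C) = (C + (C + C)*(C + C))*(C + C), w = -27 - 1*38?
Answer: -2164300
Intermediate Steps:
w = -65 (w = -27 - 38 = -65)
E(C) = 2*C*(C + 4*C²) (E(C) = (C + (2*C)*(2*C))*(2*C) = (C + 4*C²)*(2*C) = 2*C*(C + 4*C²))
E(w) - 1*(-24250) = (-65)²*(2 + 8*(-65)) - 1*(-24250) = 4225*(2 - 520) + 24250 = 4225*(-518) + 24250 = -2188550 + 24250 = -2164300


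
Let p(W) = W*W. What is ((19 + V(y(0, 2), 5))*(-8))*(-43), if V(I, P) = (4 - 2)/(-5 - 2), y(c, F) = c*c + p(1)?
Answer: 45064/7 ≈ 6437.7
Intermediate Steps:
p(W) = W**2
y(c, F) = 1 + c**2 (y(c, F) = c*c + 1**2 = c**2 + 1 = 1 + c**2)
V(I, P) = -2/7 (V(I, P) = 2/(-7) = 2*(-1/7) = -2/7)
((19 + V(y(0, 2), 5))*(-8))*(-43) = ((19 - 2/7)*(-8))*(-43) = ((131/7)*(-8))*(-43) = -1048/7*(-43) = 45064/7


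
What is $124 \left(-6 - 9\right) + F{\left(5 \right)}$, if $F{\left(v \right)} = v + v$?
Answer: $-1850$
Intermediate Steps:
$F{\left(v \right)} = 2 v$
$124 \left(-6 - 9\right) + F{\left(5 \right)} = 124 \left(-6 - 9\right) + 2 \cdot 5 = 124 \left(-15\right) + 10 = -1860 + 10 = -1850$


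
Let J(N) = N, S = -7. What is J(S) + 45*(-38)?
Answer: -1717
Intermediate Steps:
J(S) + 45*(-38) = -7 + 45*(-38) = -7 - 1710 = -1717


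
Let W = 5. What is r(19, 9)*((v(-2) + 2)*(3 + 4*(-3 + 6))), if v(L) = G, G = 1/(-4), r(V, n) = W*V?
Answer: 9975/4 ≈ 2493.8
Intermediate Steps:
r(V, n) = 5*V
G = -¼ ≈ -0.25000
v(L) = -¼
r(19, 9)*((v(-2) + 2)*(3 + 4*(-3 + 6))) = (5*19)*((-¼ + 2)*(3 + 4*(-3 + 6))) = 95*(7*(3 + 4*3)/4) = 95*(7*(3 + 12)/4) = 95*((7/4)*15) = 95*(105/4) = 9975/4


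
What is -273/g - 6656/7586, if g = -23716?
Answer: -11127337/12850684 ≈ -0.86589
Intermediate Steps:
-273/g - 6656/7586 = -273/(-23716) - 6656/7586 = -273*(-1/23716) - 6656*1/7586 = 39/3388 - 3328/3793 = -11127337/12850684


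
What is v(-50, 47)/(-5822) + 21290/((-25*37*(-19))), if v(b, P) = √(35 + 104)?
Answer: 4258/3515 - √139/5822 ≈ 1.2094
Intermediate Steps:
v(b, P) = √139
v(-50, 47)/(-5822) + 21290/((-25*37*(-19))) = √139/(-5822) + 21290/((-25*37*(-19))) = √139*(-1/5822) + 21290/((-925*(-19))) = -√139/5822 + 21290/17575 = -√139/5822 + 21290*(1/17575) = -√139/5822 + 4258/3515 = 4258/3515 - √139/5822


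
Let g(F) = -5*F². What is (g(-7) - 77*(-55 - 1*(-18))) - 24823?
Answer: -22219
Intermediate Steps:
(g(-7) - 77*(-55 - 1*(-18))) - 24823 = (-5*(-7)² - 77*(-55 - 1*(-18))) - 24823 = (-5*49 - 77*(-55 + 18)) - 24823 = (-245 - 77*(-37)) - 24823 = (-245 + 2849) - 24823 = 2604 - 24823 = -22219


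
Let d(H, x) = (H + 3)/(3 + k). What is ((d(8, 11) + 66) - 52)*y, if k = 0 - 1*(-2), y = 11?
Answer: 891/5 ≈ 178.20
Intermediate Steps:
k = 2 (k = 0 + 2 = 2)
d(H, x) = ⅗ + H/5 (d(H, x) = (H + 3)/(3 + 2) = (3 + H)/5 = (3 + H)*(⅕) = ⅗ + H/5)
((d(8, 11) + 66) - 52)*y = (((⅗ + (⅕)*8) + 66) - 52)*11 = (((⅗ + 8/5) + 66) - 52)*11 = ((11/5 + 66) - 52)*11 = (341/5 - 52)*11 = (81/5)*11 = 891/5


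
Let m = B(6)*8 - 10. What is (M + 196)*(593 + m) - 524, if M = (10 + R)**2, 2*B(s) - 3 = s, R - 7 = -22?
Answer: 136275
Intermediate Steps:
R = -15 (R = 7 - 22 = -15)
B(s) = 3/2 + s/2
M = 25 (M = (10 - 15)**2 = (-5)**2 = 25)
m = 26 (m = (3/2 + (1/2)*6)*8 - 10 = (3/2 + 3)*8 - 10 = (9/2)*8 - 10 = 36 - 10 = 26)
(M + 196)*(593 + m) - 524 = (25 + 196)*(593 + 26) - 524 = 221*619 - 524 = 136799 - 524 = 136275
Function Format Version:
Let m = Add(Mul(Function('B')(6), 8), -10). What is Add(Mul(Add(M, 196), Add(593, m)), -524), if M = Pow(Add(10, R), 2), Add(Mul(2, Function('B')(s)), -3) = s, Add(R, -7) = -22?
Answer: 136275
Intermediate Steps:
R = -15 (R = Add(7, -22) = -15)
Function('B')(s) = Add(Rational(3, 2), Mul(Rational(1, 2), s))
M = 25 (M = Pow(Add(10, -15), 2) = Pow(-5, 2) = 25)
m = 26 (m = Add(Mul(Add(Rational(3, 2), Mul(Rational(1, 2), 6)), 8), -10) = Add(Mul(Add(Rational(3, 2), 3), 8), -10) = Add(Mul(Rational(9, 2), 8), -10) = Add(36, -10) = 26)
Add(Mul(Add(M, 196), Add(593, m)), -524) = Add(Mul(Add(25, 196), Add(593, 26)), -524) = Add(Mul(221, 619), -524) = Add(136799, -524) = 136275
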